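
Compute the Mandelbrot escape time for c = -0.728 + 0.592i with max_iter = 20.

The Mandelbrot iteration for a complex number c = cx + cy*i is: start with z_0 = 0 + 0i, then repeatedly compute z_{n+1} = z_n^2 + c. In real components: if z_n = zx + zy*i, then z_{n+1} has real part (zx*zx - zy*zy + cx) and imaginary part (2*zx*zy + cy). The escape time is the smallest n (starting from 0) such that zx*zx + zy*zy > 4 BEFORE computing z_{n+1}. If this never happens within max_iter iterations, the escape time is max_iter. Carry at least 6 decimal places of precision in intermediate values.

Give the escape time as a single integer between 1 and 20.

Answer: 6

Derivation:
z_0 = 0 + 0i, c = -0.7280 + 0.5920i
Iter 1: z = -0.7280 + 0.5920i, |z|^2 = 0.8804
Iter 2: z = -0.5485 + -0.2700i, |z|^2 = 0.3737
Iter 3: z = -0.5000 + 0.8881i, |z|^2 = 1.0388
Iter 4: z = -1.2667 + -0.2962i, |z|^2 = 1.6923
Iter 5: z = 0.7889 + 1.3424i, |z|^2 = 2.4244
Iter 6: z = -1.9078 + 2.7099i, |z|^2 = 10.9835
Escaped at iteration 6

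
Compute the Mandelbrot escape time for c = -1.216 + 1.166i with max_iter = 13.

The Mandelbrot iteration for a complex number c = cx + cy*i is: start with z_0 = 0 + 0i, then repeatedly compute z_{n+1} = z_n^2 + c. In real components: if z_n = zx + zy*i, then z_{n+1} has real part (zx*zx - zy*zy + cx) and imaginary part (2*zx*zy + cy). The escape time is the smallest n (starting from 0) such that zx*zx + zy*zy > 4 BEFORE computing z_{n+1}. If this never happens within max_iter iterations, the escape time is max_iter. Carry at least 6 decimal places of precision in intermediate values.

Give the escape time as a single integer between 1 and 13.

Answer: 3

Derivation:
z_0 = 0 + 0i, c = -1.2160 + 1.1660i
Iter 1: z = -1.2160 + 1.1660i, |z|^2 = 2.8382
Iter 2: z = -1.0969 + -1.6697i, |z|^2 = 3.9911
Iter 3: z = -2.8007 + 4.8290i, |z|^2 = 31.1636
Escaped at iteration 3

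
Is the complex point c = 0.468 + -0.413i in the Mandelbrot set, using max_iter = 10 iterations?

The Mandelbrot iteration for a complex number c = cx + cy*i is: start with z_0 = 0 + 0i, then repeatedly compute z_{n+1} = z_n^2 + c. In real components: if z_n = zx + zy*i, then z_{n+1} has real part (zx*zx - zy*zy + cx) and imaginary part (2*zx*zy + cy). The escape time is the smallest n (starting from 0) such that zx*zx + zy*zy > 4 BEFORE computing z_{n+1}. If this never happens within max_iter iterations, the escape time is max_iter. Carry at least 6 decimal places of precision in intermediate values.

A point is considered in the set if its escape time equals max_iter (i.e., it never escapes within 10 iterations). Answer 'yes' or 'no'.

Answer: no

Derivation:
z_0 = 0 + 0i, c = 0.4680 + -0.4130i
Iter 1: z = 0.4680 + -0.4130i, |z|^2 = 0.3896
Iter 2: z = 0.5165 + -0.7996i, |z|^2 = 0.9060
Iter 3: z = 0.0954 + -1.2389i, |z|^2 = 1.5439
Iter 4: z = -1.0577 + -0.6494i, |z|^2 = 1.5405
Iter 5: z = 1.1650 + 0.9608i, |z|^2 = 2.2805
Iter 6: z = 0.9021 + 1.8258i, |z|^2 = 4.1473
Escaped at iteration 6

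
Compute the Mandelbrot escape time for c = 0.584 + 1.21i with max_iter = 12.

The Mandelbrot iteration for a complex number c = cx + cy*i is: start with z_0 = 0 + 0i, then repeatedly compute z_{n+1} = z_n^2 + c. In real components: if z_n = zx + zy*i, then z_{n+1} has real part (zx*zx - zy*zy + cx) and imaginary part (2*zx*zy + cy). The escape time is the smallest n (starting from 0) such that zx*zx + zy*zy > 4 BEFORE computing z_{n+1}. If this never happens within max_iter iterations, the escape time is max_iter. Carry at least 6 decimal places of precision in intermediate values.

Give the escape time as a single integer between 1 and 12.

Answer: 2

Derivation:
z_0 = 0 + 0i, c = 0.5840 + 1.2100i
Iter 1: z = 0.5840 + 1.2100i, |z|^2 = 1.8052
Iter 2: z = -0.5390 + 2.6233i, |z|^2 = 7.1722
Escaped at iteration 2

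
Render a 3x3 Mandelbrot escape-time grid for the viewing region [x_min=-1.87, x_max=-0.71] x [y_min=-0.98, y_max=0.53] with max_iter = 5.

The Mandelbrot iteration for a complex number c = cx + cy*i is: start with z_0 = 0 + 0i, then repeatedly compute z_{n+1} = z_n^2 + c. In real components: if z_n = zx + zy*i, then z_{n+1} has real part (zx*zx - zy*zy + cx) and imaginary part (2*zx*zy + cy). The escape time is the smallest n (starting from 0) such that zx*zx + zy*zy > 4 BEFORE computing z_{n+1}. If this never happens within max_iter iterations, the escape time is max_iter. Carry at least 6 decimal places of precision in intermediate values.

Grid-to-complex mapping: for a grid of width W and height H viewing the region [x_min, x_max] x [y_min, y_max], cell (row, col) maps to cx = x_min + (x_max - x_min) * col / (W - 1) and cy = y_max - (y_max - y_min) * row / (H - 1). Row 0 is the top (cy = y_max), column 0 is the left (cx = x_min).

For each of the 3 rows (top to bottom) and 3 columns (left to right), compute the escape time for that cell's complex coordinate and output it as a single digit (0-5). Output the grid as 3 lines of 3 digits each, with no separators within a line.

(row=0, col=0): c = -1.8700 + 0.5300i → escape time 3
(row=0, col=1): c = -1.2900 + 0.5300i → escape time 3
(row=0, col=2): c = -0.7100 + 0.5300i → escape time 5
(row=1, col=0): c = -1.8700 + -0.2250i → escape time 4
(row=1, col=1): c = -1.2900 + -0.2250i → escape time 5
(row=1, col=2): c = -0.7100 + -0.2250i → escape time 5
(row=2, col=0): c = -1.8700 + -0.9800i → escape time 1
(row=2, col=1): c = -1.2900 + -0.9800i → escape time 3
(row=2, col=2): c = -0.7100 + -0.9800i → escape time 4

Answer: 335
455
134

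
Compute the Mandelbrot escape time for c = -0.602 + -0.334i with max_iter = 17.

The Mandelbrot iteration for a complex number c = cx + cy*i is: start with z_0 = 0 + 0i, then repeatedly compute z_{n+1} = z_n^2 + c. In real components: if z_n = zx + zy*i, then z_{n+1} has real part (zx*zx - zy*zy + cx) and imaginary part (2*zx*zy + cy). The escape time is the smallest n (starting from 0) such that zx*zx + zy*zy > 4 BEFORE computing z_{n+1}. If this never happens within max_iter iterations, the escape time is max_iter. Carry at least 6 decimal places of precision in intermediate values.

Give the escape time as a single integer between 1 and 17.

z_0 = 0 + 0i, c = -0.6020 + -0.3340i
Iter 1: z = -0.6020 + -0.3340i, |z|^2 = 0.4740
Iter 2: z = -0.3512 + 0.0681i, |z|^2 = 0.1280
Iter 3: z = -0.4833 + -0.3819i, |z|^2 = 0.3794
Iter 4: z = -0.5142 + 0.0351i, |z|^2 = 0.2656
Iter 5: z = -0.3388 + -0.3701i, |z|^2 = 0.2518
Iter 6: z = -0.6242 + -0.0832i, |z|^2 = 0.3965
Iter 7: z = -0.2193 + -0.2302i, |z|^2 = 0.1011
Iter 8: z = -0.6069 + -0.2330i, |z|^2 = 0.4226
Iter 9: z = -0.2880 + -0.0511i, |z|^2 = 0.0856
Iter 10: z = -0.5217 + -0.3045i, |z|^2 = 0.3649
Iter 11: z = -0.4226 + -0.0163i, |z|^2 = 0.1789
Iter 12: z = -0.4237 + -0.3203i, |z|^2 = 0.2821
Iter 13: z = -0.5251 + -0.0626i, |z|^2 = 0.2796
Iter 14: z = -0.3302 + -0.2682i, |z|^2 = 0.1810
Iter 15: z = -0.5649 + -0.1569i, |z|^2 = 0.3437
Iter 16: z = -0.3075 + -0.1568i, |z|^2 = 0.1191

Answer: 17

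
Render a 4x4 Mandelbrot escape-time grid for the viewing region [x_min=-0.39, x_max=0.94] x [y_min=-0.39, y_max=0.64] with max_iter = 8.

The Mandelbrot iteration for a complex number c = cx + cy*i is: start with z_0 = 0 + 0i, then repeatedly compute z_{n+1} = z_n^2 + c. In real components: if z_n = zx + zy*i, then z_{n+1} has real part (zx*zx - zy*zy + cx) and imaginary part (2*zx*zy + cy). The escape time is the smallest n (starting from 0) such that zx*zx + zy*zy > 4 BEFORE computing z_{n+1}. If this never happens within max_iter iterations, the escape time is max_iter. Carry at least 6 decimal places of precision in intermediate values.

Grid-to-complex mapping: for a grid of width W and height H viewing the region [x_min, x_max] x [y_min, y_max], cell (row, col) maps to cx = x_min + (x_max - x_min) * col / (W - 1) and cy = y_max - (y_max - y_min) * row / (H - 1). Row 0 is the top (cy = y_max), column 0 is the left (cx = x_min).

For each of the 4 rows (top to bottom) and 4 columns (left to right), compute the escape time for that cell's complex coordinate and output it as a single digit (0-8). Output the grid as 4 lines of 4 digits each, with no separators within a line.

(row=0, col=0): c = -0.3900 + 0.6400i → escape time 8
(row=0, col=1): c = 0.0533 + 0.6400i → escape time 8
(row=0, col=2): c = 0.4967 + 0.6400i → escape time 4
(row=0, col=3): c = 0.9400 + 0.6400i → escape time 2
(row=1, col=0): c = -0.3900 + 0.2967i → escape time 8
(row=1, col=1): c = 0.0533 + 0.2967i → escape time 8
(row=1, col=2): c = 0.4967 + 0.2967i → escape time 6
(row=1, col=3): c = 0.9400 + 0.2967i → escape time 3
(row=2, col=0): c = -0.3900 + -0.0467i → escape time 8
(row=2, col=1): c = 0.0533 + -0.0467i → escape time 8
(row=2, col=2): c = 0.4967 + -0.0467i → escape time 5
(row=2, col=3): c = 0.9400 + -0.0467i → escape time 3
(row=3, col=0): c = -0.3900 + -0.3900i → escape time 8
(row=3, col=1): c = 0.0533 + -0.3900i → escape time 8
(row=3, col=2): c = 0.4967 + -0.3900i → escape time 5
(row=3, col=3): c = 0.9400 + -0.3900i → escape time 2

Answer: 8842
8863
8853
8852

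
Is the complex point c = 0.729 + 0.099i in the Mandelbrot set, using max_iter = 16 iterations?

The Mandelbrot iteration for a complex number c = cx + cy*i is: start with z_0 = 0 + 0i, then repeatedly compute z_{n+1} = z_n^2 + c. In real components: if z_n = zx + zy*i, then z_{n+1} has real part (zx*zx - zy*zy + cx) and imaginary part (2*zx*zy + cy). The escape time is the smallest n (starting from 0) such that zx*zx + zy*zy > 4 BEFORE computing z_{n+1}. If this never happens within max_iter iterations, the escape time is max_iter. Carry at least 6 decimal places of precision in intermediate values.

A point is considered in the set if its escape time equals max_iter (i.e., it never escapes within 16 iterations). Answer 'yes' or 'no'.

Answer: no

Derivation:
z_0 = 0 + 0i, c = 0.7290 + 0.0990i
Iter 1: z = 0.7290 + 0.0990i, |z|^2 = 0.5412
Iter 2: z = 1.2506 + 0.2433i, |z|^2 = 1.6233
Iter 3: z = 2.2339 + 0.7077i, |z|^2 = 5.4910
Escaped at iteration 3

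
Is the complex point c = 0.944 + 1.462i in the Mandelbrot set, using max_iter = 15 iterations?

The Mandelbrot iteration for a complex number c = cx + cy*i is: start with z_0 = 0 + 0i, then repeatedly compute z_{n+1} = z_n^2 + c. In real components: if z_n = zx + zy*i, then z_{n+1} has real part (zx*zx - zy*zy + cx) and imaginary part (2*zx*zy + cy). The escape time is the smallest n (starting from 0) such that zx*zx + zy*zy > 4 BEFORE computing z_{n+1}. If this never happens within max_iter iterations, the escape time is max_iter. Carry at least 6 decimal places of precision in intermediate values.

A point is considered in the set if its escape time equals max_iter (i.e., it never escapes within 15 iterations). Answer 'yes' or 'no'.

z_0 = 0 + 0i, c = 0.9440 + 1.4620i
Iter 1: z = 0.9440 + 1.4620i, |z|^2 = 3.0286
Iter 2: z = -0.3023 + 4.2223i, |z|^2 = 17.9188
Escaped at iteration 2

Answer: no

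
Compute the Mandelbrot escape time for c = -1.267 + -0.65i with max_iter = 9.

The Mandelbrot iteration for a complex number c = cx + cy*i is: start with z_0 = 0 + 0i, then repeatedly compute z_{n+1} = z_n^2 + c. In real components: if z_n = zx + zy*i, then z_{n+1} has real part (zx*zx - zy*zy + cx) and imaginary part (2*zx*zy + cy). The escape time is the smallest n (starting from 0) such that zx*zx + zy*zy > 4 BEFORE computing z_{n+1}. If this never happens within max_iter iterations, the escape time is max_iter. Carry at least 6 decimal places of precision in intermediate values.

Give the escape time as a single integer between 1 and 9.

z_0 = 0 + 0i, c = -1.2670 + -0.6500i
Iter 1: z = -1.2670 + -0.6500i, |z|^2 = 2.0278
Iter 2: z = -0.0842 + 0.9971i, |z|^2 = 1.0013
Iter 3: z = -2.2541 + -0.8179i, |z|^2 = 5.7501
Escaped at iteration 3

Answer: 3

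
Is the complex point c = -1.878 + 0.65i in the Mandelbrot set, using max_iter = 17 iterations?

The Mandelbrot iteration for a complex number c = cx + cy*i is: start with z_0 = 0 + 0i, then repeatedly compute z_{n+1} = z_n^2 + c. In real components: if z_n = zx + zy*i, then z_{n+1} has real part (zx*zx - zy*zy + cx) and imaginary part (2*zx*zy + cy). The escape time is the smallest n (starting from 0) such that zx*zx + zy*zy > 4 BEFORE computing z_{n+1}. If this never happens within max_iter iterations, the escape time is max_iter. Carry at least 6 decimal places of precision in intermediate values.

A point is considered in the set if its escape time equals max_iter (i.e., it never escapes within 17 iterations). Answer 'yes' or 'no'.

Answer: no

Derivation:
z_0 = 0 + 0i, c = -1.8780 + 0.6500i
Iter 1: z = -1.8780 + 0.6500i, |z|^2 = 3.9494
Iter 2: z = 1.2264 + -1.7914i, |z|^2 = 4.7131
Escaped at iteration 2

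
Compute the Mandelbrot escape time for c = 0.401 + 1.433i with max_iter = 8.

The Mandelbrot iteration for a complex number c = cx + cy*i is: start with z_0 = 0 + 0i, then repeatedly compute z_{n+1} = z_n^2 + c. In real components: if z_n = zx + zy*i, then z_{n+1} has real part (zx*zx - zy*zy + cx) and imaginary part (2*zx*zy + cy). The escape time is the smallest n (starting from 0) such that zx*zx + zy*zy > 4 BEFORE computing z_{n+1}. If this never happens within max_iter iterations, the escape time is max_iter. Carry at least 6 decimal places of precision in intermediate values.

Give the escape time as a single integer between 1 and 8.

Answer: 2

Derivation:
z_0 = 0 + 0i, c = 0.4010 + 1.4330i
Iter 1: z = 0.4010 + 1.4330i, |z|^2 = 2.2143
Iter 2: z = -1.4917 + 2.5823i, |z|^2 = 8.8932
Escaped at iteration 2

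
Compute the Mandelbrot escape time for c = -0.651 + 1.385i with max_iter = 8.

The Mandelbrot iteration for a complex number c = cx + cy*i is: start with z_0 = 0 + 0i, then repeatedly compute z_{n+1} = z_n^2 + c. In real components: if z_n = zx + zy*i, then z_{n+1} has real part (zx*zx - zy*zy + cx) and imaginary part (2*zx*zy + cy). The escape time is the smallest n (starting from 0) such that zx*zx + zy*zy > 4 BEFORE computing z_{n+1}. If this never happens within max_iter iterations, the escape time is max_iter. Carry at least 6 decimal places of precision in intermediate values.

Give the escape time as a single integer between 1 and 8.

Answer: 2

Derivation:
z_0 = 0 + 0i, c = -0.6510 + 1.3850i
Iter 1: z = -0.6510 + 1.3850i, |z|^2 = 2.3420
Iter 2: z = -2.1454 + -0.4183i, |z|^2 = 4.7778
Escaped at iteration 2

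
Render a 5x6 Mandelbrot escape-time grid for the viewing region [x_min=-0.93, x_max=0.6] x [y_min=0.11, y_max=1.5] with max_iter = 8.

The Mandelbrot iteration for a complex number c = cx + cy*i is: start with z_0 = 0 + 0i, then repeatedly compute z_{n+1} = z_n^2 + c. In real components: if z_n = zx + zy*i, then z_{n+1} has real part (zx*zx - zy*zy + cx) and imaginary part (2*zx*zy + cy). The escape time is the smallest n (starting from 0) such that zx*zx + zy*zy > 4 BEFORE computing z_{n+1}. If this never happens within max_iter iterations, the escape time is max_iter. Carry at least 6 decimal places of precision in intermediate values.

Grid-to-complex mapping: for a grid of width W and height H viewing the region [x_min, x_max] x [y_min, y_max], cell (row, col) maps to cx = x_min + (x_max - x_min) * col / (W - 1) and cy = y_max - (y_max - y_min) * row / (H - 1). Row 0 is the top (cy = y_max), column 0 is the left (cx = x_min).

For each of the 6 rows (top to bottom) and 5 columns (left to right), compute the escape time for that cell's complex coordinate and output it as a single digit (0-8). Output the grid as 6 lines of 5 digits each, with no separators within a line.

Answer: 22222
33322
34842
48873
78884
88884

Derivation:
(row=0, col=0): c = -0.9300 + 1.5000i → escape time 2
(row=0, col=1): c = -0.5475 + 1.5000i → escape time 2
(row=0, col=2): c = -0.1650 + 1.5000i → escape time 2
(row=0, col=3): c = 0.2175 + 1.5000i → escape time 2
(row=0, col=4): c = 0.6000 + 1.5000i → escape time 2
(row=1, col=0): c = -0.9300 + 1.2220i → escape time 3
(row=1, col=1): c = -0.5475 + 1.2220i → escape time 3
(row=1, col=2): c = -0.1650 + 1.2220i → escape time 3
(row=1, col=3): c = 0.2175 + 1.2220i → escape time 2
(row=1, col=4): c = 0.6000 + 1.2220i → escape time 2
(row=2, col=0): c = -0.9300 + 0.9440i → escape time 3
(row=2, col=1): c = -0.5475 + 0.9440i → escape time 4
(row=2, col=2): c = -0.1650 + 0.9440i → escape time 8
(row=2, col=3): c = 0.2175 + 0.9440i → escape time 4
(row=2, col=4): c = 0.6000 + 0.9440i → escape time 2
(row=3, col=0): c = -0.9300 + 0.6660i → escape time 4
(row=3, col=1): c = -0.5475 + 0.6660i → escape time 8
(row=3, col=2): c = -0.1650 + 0.6660i → escape time 8
(row=3, col=3): c = 0.2175 + 0.6660i → escape time 7
(row=3, col=4): c = 0.6000 + 0.6660i → escape time 3
(row=4, col=0): c = -0.9300 + 0.3880i → escape time 7
(row=4, col=1): c = -0.5475 + 0.3880i → escape time 8
(row=4, col=2): c = -0.1650 + 0.3880i → escape time 8
(row=4, col=3): c = 0.2175 + 0.3880i → escape time 8
(row=4, col=4): c = 0.6000 + 0.3880i → escape time 4
(row=5, col=0): c = -0.9300 + 0.1100i → escape time 8
(row=5, col=1): c = -0.5475 + 0.1100i → escape time 8
(row=5, col=2): c = -0.1650 + 0.1100i → escape time 8
(row=5, col=3): c = 0.2175 + 0.1100i → escape time 8
(row=5, col=4): c = 0.6000 + 0.1100i → escape time 4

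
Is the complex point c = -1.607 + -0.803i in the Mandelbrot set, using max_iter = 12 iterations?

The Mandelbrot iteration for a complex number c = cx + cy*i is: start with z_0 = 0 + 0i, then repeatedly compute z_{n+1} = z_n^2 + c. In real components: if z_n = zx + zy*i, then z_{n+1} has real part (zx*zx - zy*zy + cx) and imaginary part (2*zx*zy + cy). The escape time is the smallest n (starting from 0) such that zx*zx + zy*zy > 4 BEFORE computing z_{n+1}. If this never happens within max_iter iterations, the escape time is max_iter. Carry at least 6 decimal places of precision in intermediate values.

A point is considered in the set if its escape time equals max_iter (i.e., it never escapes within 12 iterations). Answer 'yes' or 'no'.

Answer: no

Derivation:
z_0 = 0 + 0i, c = -1.6070 + -0.8030i
Iter 1: z = -1.6070 + -0.8030i, |z|^2 = 3.2273
Iter 2: z = 0.3306 + 1.7778i, |z|^2 = 3.2700
Iter 3: z = -4.6584 + 0.3727i, |z|^2 = 21.8396
Escaped at iteration 3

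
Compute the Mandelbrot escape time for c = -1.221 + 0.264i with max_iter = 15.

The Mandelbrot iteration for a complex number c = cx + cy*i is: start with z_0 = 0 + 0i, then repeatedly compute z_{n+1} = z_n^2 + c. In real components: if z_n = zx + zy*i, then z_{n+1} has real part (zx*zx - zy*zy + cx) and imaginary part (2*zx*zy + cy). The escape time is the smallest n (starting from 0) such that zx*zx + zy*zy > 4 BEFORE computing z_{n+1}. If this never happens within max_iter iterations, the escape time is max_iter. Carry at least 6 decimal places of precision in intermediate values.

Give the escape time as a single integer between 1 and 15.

z_0 = 0 + 0i, c = -1.2210 + 0.2640i
Iter 1: z = -1.2210 + 0.2640i, |z|^2 = 1.5605
Iter 2: z = 0.2001 + -0.3807i, |z|^2 = 0.1850
Iter 3: z = -1.3259 + 0.1116i, |z|^2 = 1.7704
Iter 4: z = 0.5245 + -0.0320i, |z|^2 = 0.2761
Iter 5: z = -0.9470 + 0.2305i, |z|^2 = 0.9499
Iter 6: z = -0.3774 + -0.1725i, |z|^2 = 0.1722
Iter 7: z = -1.1083 + 0.3942i, |z|^2 = 1.3838
Iter 8: z = -0.1480 + -0.6098i, |z|^2 = 0.3937
Iter 9: z = -1.5709 + 0.4445i, |z|^2 = 2.6654
Iter 10: z = 1.0493 + -1.1324i, |z|^2 = 2.3833
Iter 11: z = -1.4023 + -2.1124i, |z|^2 = 6.4289
Escaped at iteration 11

Answer: 11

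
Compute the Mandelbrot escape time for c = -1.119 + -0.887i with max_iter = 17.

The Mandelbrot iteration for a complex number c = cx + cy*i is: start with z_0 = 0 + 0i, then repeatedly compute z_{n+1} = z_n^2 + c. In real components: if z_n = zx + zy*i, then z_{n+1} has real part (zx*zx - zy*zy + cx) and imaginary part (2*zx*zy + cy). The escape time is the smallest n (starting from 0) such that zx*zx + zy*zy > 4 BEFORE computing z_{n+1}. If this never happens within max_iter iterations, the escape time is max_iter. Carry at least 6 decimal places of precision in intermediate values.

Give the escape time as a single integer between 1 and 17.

Answer: 3

Derivation:
z_0 = 0 + 0i, c = -1.1190 + -0.8870i
Iter 1: z = -1.1190 + -0.8870i, |z|^2 = 2.0389
Iter 2: z = -0.6536 + 1.0981i, |z|^2 = 1.6330
Iter 3: z = -1.8976 + -2.3225i, |z|^2 = 8.9948
Escaped at iteration 3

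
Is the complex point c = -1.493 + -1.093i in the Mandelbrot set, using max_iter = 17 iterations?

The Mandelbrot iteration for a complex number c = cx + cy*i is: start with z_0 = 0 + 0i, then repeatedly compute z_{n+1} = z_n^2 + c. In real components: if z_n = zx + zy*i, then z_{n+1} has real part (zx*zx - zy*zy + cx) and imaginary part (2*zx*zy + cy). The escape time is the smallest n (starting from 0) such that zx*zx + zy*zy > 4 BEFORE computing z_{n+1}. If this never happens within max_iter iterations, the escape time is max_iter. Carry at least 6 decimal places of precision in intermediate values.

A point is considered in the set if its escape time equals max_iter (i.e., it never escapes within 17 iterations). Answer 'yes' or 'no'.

z_0 = 0 + 0i, c = -1.4930 + -1.0930i
Iter 1: z = -1.4930 + -1.0930i, |z|^2 = 3.4237
Iter 2: z = -0.4586 + 2.1707i, |z|^2 = 4.9222
Escaped at iteration 2

Answer: no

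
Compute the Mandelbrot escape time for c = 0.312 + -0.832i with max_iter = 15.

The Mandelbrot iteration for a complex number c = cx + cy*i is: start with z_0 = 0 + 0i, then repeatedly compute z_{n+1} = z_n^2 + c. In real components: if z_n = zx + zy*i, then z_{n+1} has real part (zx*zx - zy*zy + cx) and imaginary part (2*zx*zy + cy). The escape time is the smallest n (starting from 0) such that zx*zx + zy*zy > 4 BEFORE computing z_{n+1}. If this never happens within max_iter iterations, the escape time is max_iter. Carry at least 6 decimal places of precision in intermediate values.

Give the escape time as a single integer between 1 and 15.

z_0 = 0 + 0i, c = 0.3120 + -0.8320i
Iter 1: z = 0.3120 + -0.8320i, |z|^2 = 0.7896
Iter 2: z = -0.2829 + -1.3512i, |z|^2 = 1.9057
Iter 3: z = -1.4336 + -0.0676i, |z|^2 = 2.0599
Iter 4: z = 2.3627 + -0.6383i, |z|^2 = 5.9899
Escaped at iteration 4

Answer: 4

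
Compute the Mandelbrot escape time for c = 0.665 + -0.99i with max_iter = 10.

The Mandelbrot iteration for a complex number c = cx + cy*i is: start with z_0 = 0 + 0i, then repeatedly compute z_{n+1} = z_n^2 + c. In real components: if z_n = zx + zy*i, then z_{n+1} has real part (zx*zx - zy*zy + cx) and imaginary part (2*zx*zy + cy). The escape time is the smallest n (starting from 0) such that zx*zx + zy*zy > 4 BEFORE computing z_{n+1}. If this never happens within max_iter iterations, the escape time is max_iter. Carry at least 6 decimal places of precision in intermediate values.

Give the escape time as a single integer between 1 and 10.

Answer: 2

Derivation:
z_0 = 0 + 0i, c = 0.6650 + -0.9900i
Iter 1: z = 0.6650 + -0.9900i, |z|^2 = 1.4223
Iter 2: z = 0.1271 + -2.3067i, |z|^2 = 5.3370
Escaped at iteration 2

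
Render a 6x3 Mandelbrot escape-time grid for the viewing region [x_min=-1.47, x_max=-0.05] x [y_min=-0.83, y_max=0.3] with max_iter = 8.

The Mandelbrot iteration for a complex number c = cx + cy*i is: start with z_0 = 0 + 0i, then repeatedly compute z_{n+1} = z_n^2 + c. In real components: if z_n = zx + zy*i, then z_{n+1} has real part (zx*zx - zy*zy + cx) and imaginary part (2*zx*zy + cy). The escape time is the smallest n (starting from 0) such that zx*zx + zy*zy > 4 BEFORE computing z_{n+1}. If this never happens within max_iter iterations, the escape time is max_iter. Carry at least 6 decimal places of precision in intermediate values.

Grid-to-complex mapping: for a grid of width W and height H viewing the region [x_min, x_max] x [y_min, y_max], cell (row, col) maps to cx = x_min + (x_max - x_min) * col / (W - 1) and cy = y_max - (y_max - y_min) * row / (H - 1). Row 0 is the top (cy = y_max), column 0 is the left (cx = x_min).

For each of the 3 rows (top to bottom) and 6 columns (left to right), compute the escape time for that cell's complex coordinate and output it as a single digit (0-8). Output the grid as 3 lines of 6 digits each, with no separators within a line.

(row=0, col=0): c = -1.4700 + 0.3000i → escape time 5
(row=0, col=1): c = -1.1860 + 0.3000i → escape time 8
(row=0, col=2): c = -0.9020 + 0.3000i → escape time 8
(row=0, col=3): c = -0.6180 + 0.3000i → escape time 8
(row=0, col=4): c = -0.3340 + 0.3000i → escape time 8
(row=0, col=5): c = -0.0500 + 0.3000i → escape time 8
(row=1, col=0): c = -1.4700 + -0.2650i → escape time 5
(row=1, col=1): c = -1.1860 + -0.2650i → escape time 8
(row=1, col=2): c = -0.9020 + -0.2650i → escape time 8
(row=1, col=3): c = -0.6180 + -0.2650i → escape time 8
(row=1, col=4): c = -0.3340 + -0.2650i → escape time 8
(row=1, col=5): c = -0.0500 + -0.2650i → escape time 8
(row=2, col=0): c = -1.4700 + -0.8300i → escape time 3
(row=2, col=1): c = -1.1860 + -0.8300i → escape time 3
(row=2, col=2): c = -0.9020 + -0.8300i → escape time 3
(row=2, col=3): c = -0.6180 + -0.8300i → escape time 4
(row=2, col=4): c = -0.3340 + -0.8300i → escape time 7
(row=2, col=5): c = -0.0500 + -0.8300i → escape time 8

Answer: 588888
588888
333478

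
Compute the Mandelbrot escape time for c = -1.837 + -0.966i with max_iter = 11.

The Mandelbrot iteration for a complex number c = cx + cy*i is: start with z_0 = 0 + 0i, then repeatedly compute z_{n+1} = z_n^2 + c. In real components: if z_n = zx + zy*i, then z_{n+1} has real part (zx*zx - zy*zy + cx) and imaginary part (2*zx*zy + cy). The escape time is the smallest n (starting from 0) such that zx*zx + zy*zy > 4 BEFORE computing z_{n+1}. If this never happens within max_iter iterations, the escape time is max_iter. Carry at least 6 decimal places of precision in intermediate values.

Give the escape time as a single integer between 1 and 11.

Answer: 1

Derivation:
z_0 = 0 + 0i, c = -1.8370 + -0.9660i
Iter 1: z = -1.8370 + -0.9660i, |z|^2 = 4.3077
Escaped at iteration 1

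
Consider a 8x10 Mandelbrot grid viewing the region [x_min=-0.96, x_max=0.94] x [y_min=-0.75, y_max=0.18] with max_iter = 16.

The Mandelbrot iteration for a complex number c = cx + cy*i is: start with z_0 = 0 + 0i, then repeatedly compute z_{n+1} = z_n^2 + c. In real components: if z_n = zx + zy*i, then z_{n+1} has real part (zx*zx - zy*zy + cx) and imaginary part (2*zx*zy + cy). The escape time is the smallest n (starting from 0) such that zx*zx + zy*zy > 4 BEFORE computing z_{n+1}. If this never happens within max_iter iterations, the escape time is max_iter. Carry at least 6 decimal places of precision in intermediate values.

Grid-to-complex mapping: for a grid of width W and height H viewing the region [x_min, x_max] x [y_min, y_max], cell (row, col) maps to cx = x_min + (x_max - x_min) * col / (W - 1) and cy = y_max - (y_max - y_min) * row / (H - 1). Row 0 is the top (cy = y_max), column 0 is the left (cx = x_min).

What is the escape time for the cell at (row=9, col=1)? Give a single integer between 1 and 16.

z_0 = 0 + 0i, c = -0.6886 + -0.7500i
Iter 1: z = -0.6886 + -0.7500i, |z|^2 = 1.0366
Iter 2: z = -0.7769 + 0.2829i, |z|^2 = 0.6836
Iter 3: z = -0.1649 + -1.1895i, |z|^2 = 1.4422
Iter 4: z = -2.0763 + -0.3576i, |z|^2 = 4.4391
Escaped at iteration 4

Answer: 4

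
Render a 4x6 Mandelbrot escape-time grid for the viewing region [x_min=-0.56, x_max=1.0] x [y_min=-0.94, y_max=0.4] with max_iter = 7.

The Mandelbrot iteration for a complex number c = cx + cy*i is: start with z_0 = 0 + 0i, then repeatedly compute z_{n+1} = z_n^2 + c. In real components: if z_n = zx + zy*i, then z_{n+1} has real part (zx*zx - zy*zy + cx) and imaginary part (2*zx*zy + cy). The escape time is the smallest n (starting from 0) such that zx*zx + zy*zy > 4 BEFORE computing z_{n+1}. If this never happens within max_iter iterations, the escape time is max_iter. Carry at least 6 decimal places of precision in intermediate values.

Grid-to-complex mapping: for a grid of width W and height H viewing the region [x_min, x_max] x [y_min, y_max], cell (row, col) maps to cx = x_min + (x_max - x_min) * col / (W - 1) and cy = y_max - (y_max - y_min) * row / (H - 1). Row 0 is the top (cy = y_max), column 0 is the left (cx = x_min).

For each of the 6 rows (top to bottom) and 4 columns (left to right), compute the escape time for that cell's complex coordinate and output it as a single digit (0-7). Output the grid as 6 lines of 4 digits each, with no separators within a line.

(row=0, col=0): c = -0.5600 + 0.4000i → escape time 7
(row=0, col=1): c = -0.0400 + 0.4000i → escape time 7
(row=0, col=2): c = 0.4800 + 0.4000i → escape time 6
(row=0, col=3): c = 1.0000 + 0.4000i → escape time 2
(row=1, col=0): c = -0.5600 + 0.1320i → escape time 7
(row=1, col=1): c = -0.0400 + 0.1320i → escape time 7
(row=1, col=2): c = 0.4800 + 0.1320i → escape time 5
(row=1, col=3): c = 1.0000 + 0.1320i → escape time 2
(row=2, col=0): c = -0.5600 + -0.1360i → escape time 7
(row=2, col=1): c = -0.0400 + -0.1360i → escape time 7
(row=2, col=2): c = 0.4800 + -0.1360i → escape time 5
(row=2, col=3): c = 1.0000 + -0.1360i → escape time 2
(row=3, col=0): c = -0.5600 + -0.4040i → escape time 7
(row=3, col=1): c = -0.0400 + -0.4040i → escape time 7
(row=3, col=2): c = 0.4800 + -0.4040i → escape time 6
(row=3, col=3): c = 1.0000 + -0.4040i → escape time 2
(row=4, col=0): c = -0.5600 + -0.6720i → escape time 7
(row=4, col=1): c = -0.0400 + -0.6720i → escape time 7
(row=4, col=2): c = 0.4800 + -0.6720i → escape time 4
(row=4, col=3): c = 1.0000 + -0.6720i → escape time 2
(row=5, col=0): c = -0.5600 + -0.9400i → escape time 4
(row=5, col=1): c = -0.0400 + -0.9400i → escape time 7
(row=5, col=2): c = 0.4800 + -0.9400i → escape time 3
(row=5, col=3): c = 1.0000 + -0.9400i → escape time 2

Answer: 7762
7752
7752
7762
7742
4732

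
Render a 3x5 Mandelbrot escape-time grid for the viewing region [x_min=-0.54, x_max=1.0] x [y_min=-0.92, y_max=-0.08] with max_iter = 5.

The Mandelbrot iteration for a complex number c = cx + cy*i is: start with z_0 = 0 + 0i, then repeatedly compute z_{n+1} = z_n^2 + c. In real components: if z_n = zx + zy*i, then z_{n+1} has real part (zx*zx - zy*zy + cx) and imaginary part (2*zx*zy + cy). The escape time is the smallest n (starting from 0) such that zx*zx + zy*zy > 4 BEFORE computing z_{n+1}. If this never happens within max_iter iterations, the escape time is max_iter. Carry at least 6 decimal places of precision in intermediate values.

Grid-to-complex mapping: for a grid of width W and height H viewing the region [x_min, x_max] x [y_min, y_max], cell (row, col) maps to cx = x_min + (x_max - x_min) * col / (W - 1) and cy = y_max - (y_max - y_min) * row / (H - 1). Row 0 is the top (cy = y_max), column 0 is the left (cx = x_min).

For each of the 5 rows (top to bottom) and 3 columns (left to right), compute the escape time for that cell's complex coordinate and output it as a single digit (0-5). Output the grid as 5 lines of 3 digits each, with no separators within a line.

(row=0, col=0): c = -0.5400 + -0.0800i → escape time 5
(row=0, col=1): c = 0.2300 + -0.0800i → escape time 5
(row=0, col=2): c = 1.0000 + -0.0800i → escape time 2
(row=1, col=0): c = -0.5400 + -0.2900i → escape time 5
(row=1, col=1): c = 0.2300 + -0.2900i → escape time 5
(row=1, col=2): c = 1.0000 + -0.2900i → escape time 2
(row=2, col=0): c = -0.5400 + -0.5000i → escape time 5
(row=2, col=1): c = 0.2300 + -0.5000i → escape time 5
(row=2, col=2): c = 1.0000 + -0.5000i → escape time 2
(row=3, col=0): c = -0.5400 + -0.7100i → escape time 5
(row=3, col=1): c = 0.2300 + -0.7100i → escape time 5
(row=3, col=2): c = 1.0000 + -0.7100i → escape time 2
(row=4, col=0): c = -0.5400 + -0.9200i → escape time 4
(row=4, col=1): c = 0.2300 + -0.9200i → escape time 4
(row=4, col=2): c = 1.0000 + -0.9200i → escape time 2

Answer: 552
552
552
552
442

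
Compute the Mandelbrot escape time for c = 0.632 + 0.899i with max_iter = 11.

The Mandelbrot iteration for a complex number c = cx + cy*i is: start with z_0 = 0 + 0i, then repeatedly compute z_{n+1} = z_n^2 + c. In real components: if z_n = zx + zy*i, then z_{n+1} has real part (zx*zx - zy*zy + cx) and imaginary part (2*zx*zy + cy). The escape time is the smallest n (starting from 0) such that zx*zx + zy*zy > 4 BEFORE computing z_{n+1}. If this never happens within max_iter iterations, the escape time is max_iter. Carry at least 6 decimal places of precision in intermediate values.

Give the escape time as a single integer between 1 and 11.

z_0 = 0 + 0i, c = 0.6320 + 0.8990i
Iter 1: z = 0.6320 + 0.8990i, |z|^2 = 1.2076
Iter 2: z = 0.2232 + 2.0353i, |z|^2 = 4.1924
Escaped at iteration 2

Answer: 2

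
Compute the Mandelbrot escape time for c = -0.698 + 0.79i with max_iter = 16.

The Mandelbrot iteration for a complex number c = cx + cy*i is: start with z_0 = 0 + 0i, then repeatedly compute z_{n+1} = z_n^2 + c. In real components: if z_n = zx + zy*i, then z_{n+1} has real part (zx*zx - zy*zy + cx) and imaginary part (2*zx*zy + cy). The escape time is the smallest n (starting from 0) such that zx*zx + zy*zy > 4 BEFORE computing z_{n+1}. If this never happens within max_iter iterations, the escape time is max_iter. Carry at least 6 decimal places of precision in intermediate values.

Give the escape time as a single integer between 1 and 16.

z_0 = 0 + 0i, c = -0.6980 + 0.7900i
Iter 1: z = -0.6980 + 0.7900i, |z|^2 = 1.1113
Iter 2: z = -0.8349 + -0.3128i, |z|^2 = 0.7949
Iter 3: z = -0.0988 + 1.3124i, |z|^2 = 1.7321
Iter 4: z = -2.4106 + 0.5306i, |z|^2 = 6.0924
Escaped at iteration 4

Answer: 4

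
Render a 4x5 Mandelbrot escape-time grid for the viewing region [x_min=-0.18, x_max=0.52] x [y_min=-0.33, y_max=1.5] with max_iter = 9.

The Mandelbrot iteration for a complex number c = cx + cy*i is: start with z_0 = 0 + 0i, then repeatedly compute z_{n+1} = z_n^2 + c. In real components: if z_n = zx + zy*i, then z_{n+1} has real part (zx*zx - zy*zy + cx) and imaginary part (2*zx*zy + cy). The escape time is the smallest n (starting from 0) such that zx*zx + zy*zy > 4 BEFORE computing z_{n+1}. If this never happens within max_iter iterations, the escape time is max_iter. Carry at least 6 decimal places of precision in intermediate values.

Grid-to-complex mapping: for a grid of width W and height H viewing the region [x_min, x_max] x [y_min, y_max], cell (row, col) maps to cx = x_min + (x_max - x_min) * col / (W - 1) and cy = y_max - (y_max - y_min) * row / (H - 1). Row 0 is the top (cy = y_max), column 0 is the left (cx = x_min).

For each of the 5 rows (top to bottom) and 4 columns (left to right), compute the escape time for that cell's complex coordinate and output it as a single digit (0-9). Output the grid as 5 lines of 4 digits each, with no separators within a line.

(row=0, col=0): c = -0.1800 + 1.5000i → escape time 2
(row=0, col=1): c = 0.0533 + 1.5000i → escape time 2
(row=0, col=2): c = 0.2867 + 1.5000i → escape time 2
(row=0, col=3): c = 0.5200 + 1.5000i → escape time 2
(row=1, col=0): c = -0.1800 + 1.0425i → escape time 9
(row=1, col=1): c = 0.0533 + 1.0425i → escape time 4
(row=1, col=2): c = 0.2867 + 1.0425i → escape time 3
(row=1, col=3): c = 0.5200 + 1.0425i → escape time 2
(row=2, col=0): c = -0.1800 + 0.5850i → escape time 9
(row=2, col=1): c = 0.0533 + 0.5850i → escape time 9
(row=2, col=2): c = 0.2867 + 0.5850i → escape time 9
(row=2, col=3): c = 0.5200 + 0.5850i → escape time 4
(row=3, col=0): c = -0.1800 + 0.1275i → escape time 9
(row=3, col=1): c = 0.0533 + 0.1275i → escape time 9
(row=3, col=2): c = 0.2867 + 0.1275i → escape time 9
(row=3, col=3): c = 0.5200 + 0.1275i → escape time 5
(row=4, col=0): c = -0.1800 + -0.3300i → escape time 9
(row=4, col=1): c = 0.0533 + -0.3300i → escape time 9
(row=4, col=2): c = 0.2867 + -0.3300i → escape time 9
(row=4, col=3): c = 0.5200 + -0.3300i → escape time 5

Answer: 2222
9432
9994
9995
9995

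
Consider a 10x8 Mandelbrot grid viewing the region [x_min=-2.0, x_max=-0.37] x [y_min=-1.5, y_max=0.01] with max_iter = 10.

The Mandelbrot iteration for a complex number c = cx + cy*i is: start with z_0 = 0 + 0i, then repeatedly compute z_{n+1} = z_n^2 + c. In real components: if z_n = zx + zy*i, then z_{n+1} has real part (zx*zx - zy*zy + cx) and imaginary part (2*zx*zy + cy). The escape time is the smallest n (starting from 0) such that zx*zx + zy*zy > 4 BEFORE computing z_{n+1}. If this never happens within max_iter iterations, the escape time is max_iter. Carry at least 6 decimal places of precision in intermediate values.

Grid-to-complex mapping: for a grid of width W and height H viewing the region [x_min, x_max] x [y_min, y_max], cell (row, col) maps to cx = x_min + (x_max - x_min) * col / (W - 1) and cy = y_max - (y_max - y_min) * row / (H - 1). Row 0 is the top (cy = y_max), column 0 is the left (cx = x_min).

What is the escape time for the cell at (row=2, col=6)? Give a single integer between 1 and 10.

z_0 = 0 + 0i, c = -0.9133 + -0.4214i
Iter 1: z = -0.9133 + -0.4214i, |z|^2 = 1.0118
Iter 2: z = -0.2568 + 0.3484i, |z|^2 = 0.1873
Iter 3: z = -0.9688 + -0.6003i, |z|^2 = 1.2989
Iter 4: z = -0.3352 + 0.7417i, |z|^2 = 0.6625
Iter 5: z = -1.3512 + -0.9187i, |z|^2 = 2.6696
Iter 6: z = 0.0683 + 2.0611i, |z|^2 = 4.2530
Escaped at iteration 6

Answer: 6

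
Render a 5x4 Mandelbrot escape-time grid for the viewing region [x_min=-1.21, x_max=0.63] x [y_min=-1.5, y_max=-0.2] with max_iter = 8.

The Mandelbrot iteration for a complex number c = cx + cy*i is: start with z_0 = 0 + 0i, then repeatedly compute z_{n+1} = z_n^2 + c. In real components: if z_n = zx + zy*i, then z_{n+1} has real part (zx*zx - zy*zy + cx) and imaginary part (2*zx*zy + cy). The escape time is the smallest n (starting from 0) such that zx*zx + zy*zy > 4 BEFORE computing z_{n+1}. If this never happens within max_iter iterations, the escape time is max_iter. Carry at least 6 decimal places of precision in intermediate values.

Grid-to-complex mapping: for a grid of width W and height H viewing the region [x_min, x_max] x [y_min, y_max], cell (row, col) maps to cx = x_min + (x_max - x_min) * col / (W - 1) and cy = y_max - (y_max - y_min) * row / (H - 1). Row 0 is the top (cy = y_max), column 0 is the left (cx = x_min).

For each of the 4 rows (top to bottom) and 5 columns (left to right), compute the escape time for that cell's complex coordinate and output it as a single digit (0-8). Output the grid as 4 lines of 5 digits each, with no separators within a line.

(row=0, col=0): c = -1.2100 + -0.2000i → escape time 8
(row=0, col=1): c = -0.7500 + -0.2000i → escape time 8
(row=0, col=2): c = -0.2900 + -0.2000i → escape time 8
(row=0, col=3): c = 0.1700 + -0.2000i → escape time 8
(row=0, col=4): c = 0.6300 + -0.2000i → escape time 4
(row=1, col=0): c = -1.2100 + -0.6333i → escape time 3
(row=1, col=1): c = -0.7500 + -0.6333i → escape time 5
(row=1, col=2): c = -0.2900 + -0.6333i → escape time 8
(row=1, col=3): c = 0.1700 + -0.6333i → escape time 8
(row=1, col=4): c = 0.6300 + -0.6333i → escape time 3
(row=2, col=0): c = -1.2100 + -1.0667i → escape time 3
(row=2, col=1): c = -0.7500 + -1.0667i → escape time 3
(row=2, col=2): c = -0.2900 + -1.0667i → escape time 5
(row=2, col=3): c = 0.1700 + -1.0667i → escape time 4
(row=2, col=4): c = 0.6300 + -1.0667i → escape time 2
(row=3, col=0): c = -1.2100 + -1.5000i → escape time 2
(row=3, col=1): c = -0.7500 + -1.5000i → escape time 2
(row=3, col=2): c = -0.2900 + -1.5000i → escape time 2
(row=3, col=3): c = 0.1700 + -1.5000i → escape time 2
(row=3, col=4): c = 0.6300 + -1.5000i → escape time 2

Answer: 88884
35883
33542
22222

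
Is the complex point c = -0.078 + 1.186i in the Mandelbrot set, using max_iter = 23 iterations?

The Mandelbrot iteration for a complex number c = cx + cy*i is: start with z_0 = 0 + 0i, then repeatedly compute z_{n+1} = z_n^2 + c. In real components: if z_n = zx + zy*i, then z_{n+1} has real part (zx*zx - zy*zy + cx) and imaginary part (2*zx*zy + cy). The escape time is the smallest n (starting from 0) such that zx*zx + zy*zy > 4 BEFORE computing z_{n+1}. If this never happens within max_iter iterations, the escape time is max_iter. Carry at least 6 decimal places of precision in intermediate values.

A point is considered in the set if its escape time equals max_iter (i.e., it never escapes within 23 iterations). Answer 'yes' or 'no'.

z_0 = 0 + 0i, c = -0.0780 + 1.1860i
Iter 1: z = -0.0780 + 1.1860i, |z|^2 = 1.4127
Iter 2: z = -1.4785 + 1.0010i, |z|^2 = 3.1880
Iter 3: z = 1.1060 + -1.7739i, |z|^2 = 4.3701
Escaped at iteration 3

Answer: no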